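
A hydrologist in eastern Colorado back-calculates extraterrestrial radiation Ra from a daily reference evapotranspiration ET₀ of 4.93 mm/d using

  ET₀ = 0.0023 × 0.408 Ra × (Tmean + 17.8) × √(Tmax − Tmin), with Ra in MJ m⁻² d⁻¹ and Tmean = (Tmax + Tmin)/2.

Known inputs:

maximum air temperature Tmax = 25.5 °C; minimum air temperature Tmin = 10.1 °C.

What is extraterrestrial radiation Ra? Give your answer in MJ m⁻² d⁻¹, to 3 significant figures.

Tmean = (25.5+10.1)/2 = 17.80 °C; ΔT = 15.4
Ra = ET₀ / [0.0023 × 0.408 × (Tmean+17.8) × √ΔT]
   = 4.93 / (0.0023 × 0.408 × 35.60 × 3.9243) = 37.605 MJ m⁻² d⁻¹

37.6 MJ m⁻² d⁻¹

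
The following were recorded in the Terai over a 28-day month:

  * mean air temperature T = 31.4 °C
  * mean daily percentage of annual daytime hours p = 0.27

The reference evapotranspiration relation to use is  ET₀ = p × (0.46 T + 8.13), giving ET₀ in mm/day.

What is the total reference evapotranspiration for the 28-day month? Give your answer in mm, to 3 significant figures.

ET₀ = 0.27 × (0.46 × 31.4 + 8.13) = 0.27 × 22.574 = 6.0950 mm/d
Monthly total = 6.0950 × 28 = 170.660 mm

171 mm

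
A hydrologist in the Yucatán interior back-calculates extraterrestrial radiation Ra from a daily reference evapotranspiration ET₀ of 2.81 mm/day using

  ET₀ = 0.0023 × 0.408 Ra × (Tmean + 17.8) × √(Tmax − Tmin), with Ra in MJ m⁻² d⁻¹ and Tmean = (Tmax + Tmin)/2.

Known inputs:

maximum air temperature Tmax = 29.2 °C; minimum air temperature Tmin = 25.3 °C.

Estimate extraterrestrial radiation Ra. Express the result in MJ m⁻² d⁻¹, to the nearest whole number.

34 MJ m⁻² d⁻¹

Tmean = (29.2+25.3)/2 = 27.25 °C; ΔT = 3.9
Ra = ET₀ / [0.0023 × 0.408 × (Tmean+17.8) × √ΔT]
   = 2.81 / (0.0023 × 0.408 × 45.05 × 1.9748) = 33.659 MJ m⁻² d⁻¹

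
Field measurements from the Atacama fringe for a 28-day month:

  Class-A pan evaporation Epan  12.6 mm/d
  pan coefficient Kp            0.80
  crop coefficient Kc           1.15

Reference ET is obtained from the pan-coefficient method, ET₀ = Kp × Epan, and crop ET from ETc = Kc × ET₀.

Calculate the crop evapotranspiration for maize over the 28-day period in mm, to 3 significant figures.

325 mm

ET₀ = 0.80 × 12.6 = 10.0800 mm/d
ETc = Kc × ET₀ = 1.15 × 10.0800 = 11.5920 mm/d
Over 28 days: 11.5920 × 28 = 324.576 mm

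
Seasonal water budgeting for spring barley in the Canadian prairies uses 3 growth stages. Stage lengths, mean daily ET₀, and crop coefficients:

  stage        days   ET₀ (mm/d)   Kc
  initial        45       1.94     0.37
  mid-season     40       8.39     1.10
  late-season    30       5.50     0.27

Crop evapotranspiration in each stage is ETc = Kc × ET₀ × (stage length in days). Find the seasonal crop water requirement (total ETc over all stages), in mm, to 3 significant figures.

446 mm

initial: 0.37 × 1.94 × 45 = 32.30 mm
mid-season: 1.10 × 8.39 × 40 = 369.16 mm
late-season: 0.27 × 5.50 × 30 = 44.55 mm
Seasonal total = 446.01 mm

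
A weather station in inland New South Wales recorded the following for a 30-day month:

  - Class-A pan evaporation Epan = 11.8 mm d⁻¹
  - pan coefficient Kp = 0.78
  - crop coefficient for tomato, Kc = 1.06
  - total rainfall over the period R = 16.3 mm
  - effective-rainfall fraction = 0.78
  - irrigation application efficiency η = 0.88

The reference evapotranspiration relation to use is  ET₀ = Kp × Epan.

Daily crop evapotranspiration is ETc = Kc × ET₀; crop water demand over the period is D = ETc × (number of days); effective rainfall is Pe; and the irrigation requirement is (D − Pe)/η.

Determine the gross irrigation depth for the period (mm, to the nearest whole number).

ET₀ = 0.78 × 11.8 = 9.2040 mm/d
ETc = Kc × ET₀ = 1.06 × 9.2040 = 9.7562 mm/d
Crop demand D = ETc × 30 d = 9.7562 × 30 = 292.686 mm
Pe = 0.78 × 16.3 = 12.714 mm
D − Pe = 292.686 − 12.714 = 279.972 mm
Gross irrigation = 279.972 / 0.88 = 318.150 mm

318 mm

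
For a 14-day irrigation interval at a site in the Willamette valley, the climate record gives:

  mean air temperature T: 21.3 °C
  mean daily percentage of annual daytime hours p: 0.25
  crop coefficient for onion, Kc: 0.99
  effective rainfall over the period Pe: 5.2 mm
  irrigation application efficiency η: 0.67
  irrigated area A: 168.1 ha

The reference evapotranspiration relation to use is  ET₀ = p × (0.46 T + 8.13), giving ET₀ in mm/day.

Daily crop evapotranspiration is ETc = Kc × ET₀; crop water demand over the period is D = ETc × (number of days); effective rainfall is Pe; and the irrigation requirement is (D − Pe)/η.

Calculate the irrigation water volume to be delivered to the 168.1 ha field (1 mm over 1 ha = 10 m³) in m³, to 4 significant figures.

142800 m³

ET₀ = 0.25 × (0.46 × 21.3 + 8.13) = 0.25 × 17.928 = 4.4820 mm/d
ETc = Kc × ET₀ = 0.99 × 4.4820 = 4.4372 mm/d
Crop demand D = ETc × 14 d = 4.4372 × 14 = 62.121 mm
D − Pe = 62.121 − 5.2 = 56.921 mm
Gross irrigation = 56.921 / 0.67 = 84.957 mm
Volume = 84.957 mm × 168.1 ha × 10 = 142812.7 m³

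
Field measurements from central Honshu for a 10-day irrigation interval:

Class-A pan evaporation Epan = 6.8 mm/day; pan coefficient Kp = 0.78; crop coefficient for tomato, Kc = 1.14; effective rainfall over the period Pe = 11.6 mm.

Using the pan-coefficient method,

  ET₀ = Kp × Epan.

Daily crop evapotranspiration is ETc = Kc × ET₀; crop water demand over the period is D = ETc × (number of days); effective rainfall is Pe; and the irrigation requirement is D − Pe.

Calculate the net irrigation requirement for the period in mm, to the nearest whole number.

49 mm

ET₀ = 0.78 × 6.8 = 5.3040 mm/d
ETc = Kc × ET₀ = 1.14 × 5.3040 = 6.0466 mm/d
Crop demand D = ETc × 10 d = 6.0466 × 10 = 60.466 mm
D − Pe = 60.466 − 11.6 = 48.866 mm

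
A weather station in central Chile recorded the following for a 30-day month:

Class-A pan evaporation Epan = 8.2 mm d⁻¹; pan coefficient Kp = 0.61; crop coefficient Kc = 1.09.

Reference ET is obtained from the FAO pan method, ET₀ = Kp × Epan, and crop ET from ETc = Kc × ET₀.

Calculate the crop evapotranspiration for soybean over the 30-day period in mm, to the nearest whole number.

164 mm

ET₀ = 0.61 × 8.2 = 5.0020 mm/d
ETc = Kc × ET₀ = 1.09 × 5.0020 = 5.4522 mm/d
Over 30 days: 5.4522 × 30 = 163.566 mm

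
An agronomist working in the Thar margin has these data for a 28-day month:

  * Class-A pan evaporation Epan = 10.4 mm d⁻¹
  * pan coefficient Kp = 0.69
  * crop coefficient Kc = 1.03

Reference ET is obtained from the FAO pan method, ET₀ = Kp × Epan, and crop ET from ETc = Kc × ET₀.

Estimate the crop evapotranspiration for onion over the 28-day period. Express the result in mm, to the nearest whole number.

207 mm

ET₀ = 0.69 × 10.4 = 7.1760 mm/d
ETc = Kc × ET₀ = 1.03 × 7.1760 = 7.3913 mm/d
Over 28 days: 7.3913 × 28 = 206.956 mm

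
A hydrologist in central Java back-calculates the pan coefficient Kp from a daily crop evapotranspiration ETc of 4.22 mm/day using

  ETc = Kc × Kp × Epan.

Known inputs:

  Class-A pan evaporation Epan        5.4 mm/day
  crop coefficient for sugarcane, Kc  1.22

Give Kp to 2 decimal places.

ETc = Kc × Kp × Epan  ⇒  Kp = ETc / (Kc × Epan)
Kp = 4.22 / (1.22 × 5.4) = 4.22 / 6.588 = 0.6406

0.64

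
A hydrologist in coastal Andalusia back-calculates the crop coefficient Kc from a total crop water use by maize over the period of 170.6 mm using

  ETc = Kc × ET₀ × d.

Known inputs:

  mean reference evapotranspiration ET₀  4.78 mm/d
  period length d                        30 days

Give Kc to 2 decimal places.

1.19

ETc = Kc × ET₀ × d  ⇒  Kc = ETc / (ET₀ × d)
Kc = 170.6 / (4.78 × 30) = 170.6 / 143.40 = 1.1897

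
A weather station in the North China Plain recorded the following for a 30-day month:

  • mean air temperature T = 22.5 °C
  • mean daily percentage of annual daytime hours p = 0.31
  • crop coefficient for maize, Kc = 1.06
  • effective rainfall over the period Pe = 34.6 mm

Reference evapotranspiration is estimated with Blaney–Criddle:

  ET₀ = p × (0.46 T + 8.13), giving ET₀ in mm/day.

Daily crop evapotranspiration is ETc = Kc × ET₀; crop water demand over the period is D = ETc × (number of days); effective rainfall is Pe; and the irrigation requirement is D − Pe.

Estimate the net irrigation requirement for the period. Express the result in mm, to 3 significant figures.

148 mm

ET₀ = 0.31 × (0.46 × 22.5 + 8.13) = 0.31 × 18.480 = 5.7288 mm/d
ETc = Kc × ET₀ = 1.06 × 5.7288 = 6.0725 mm/d
Crop demand D = ETc × 30 d = 6.0725 × 30 = 182.175 mm
D − Pe = 182.175 − 34.6 = 147.575 mm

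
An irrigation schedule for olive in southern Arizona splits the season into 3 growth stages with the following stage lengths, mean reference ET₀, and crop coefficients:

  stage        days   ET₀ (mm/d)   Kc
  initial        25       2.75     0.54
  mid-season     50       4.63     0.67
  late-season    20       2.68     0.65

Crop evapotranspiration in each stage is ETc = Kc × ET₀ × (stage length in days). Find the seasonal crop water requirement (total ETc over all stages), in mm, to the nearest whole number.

initial: 0.54 × 2.75 × 25 = 37.13 mm
mid-season: 0.67 × 4.63 × 50 = 155.11 mm
late-season: 0.65 × 2.68 × 20 = 34.84 mm
Seasonal total = 227.08 mm

227 mm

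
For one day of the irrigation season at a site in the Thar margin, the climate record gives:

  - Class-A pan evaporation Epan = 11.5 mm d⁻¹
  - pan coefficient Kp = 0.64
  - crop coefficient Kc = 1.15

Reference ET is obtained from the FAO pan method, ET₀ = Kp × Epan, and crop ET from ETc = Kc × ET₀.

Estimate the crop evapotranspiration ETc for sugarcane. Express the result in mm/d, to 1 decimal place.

8.5 mm/d

ET₀ = 0.64 × 11.5 = 7.3600 mm/d
ETc = Kc × ET₀ = 1.15 × 7.3600 = 8.4640 mm/d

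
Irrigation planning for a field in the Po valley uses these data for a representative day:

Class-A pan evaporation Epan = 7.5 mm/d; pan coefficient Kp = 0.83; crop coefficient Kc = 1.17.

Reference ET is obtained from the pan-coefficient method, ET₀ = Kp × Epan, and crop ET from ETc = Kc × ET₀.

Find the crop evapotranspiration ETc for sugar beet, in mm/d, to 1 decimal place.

ET₀ = 0.83 × 7.5 = 6.2250 mm/d
ETc = Kc × ET₀ = 1.17 × 6.2250 = 7.2833 mm/d

7.3 mm/d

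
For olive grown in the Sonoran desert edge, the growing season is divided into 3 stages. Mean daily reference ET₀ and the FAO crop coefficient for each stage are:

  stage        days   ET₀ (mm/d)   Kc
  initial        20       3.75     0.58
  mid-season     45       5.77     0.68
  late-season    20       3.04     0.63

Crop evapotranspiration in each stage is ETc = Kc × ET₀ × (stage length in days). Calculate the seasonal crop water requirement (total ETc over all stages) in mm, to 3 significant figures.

258 mm

initial: 0.58 × 3.75 × 20 = 43.50 mm
mid-season: 0.68 × 5.77 × 45 = 176.56 mm
late-season: 0.63 × 3.04 × 20 = 38.30 mm
Seasonal total = 258.36 mm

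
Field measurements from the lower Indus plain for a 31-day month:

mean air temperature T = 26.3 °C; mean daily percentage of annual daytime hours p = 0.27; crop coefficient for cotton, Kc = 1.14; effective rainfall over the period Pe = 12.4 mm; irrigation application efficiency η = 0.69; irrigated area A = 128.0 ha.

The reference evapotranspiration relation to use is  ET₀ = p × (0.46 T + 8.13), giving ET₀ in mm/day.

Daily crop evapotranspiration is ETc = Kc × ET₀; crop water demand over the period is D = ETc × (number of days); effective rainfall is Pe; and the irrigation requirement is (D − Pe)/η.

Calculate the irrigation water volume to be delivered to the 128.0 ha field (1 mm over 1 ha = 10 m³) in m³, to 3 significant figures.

335000 m³

ET₀ = 0.27 × (0.46 × 26.3 + 8.13) = 0.27 × 20.228 = 5.4616 mm/d
ETc = Kc × ET₀ = 1.14 × 5.4616 = 6.2262 mm/d
Crop demand D = ETc × 31 d = 6.2262 × 31 = 193.012 mm
D − Pe = 193.012 − 12.4 = 180.612 mm
Gross irrigation = 180.612 / 0.69 = 261.757 mm
Volume = 261.757 mm × 128.0 ha × 10 = 335049.0 m³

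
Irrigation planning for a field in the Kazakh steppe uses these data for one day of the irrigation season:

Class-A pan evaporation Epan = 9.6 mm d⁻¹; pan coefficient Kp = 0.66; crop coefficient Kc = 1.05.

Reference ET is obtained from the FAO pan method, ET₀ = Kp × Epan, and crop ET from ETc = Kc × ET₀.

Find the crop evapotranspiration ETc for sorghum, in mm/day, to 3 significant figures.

ET₀ = 0.66 × 9.6 = 6.3360 mm/d
ETc = Kc × ET₀ = 1.05 × 6.3360 = 6.6528 mm/d

6.65 mm/day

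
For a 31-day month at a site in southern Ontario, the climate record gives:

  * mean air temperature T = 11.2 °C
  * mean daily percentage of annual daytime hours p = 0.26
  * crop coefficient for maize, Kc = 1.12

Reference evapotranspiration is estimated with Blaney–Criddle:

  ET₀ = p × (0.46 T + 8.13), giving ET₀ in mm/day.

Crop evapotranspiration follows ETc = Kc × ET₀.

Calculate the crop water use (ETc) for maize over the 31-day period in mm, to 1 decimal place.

ET₀ = 0.26 × (0.46 × 11.2 + 8.13) = 0.26 × 13.282 = 3.4533 mm/d
ETc = Kc × ET₀ = 1.12 × 3.4533 = 3.8677 mm/d
Over 31 days: 3.8677 × 31 = 119.899 mm

119.9 mm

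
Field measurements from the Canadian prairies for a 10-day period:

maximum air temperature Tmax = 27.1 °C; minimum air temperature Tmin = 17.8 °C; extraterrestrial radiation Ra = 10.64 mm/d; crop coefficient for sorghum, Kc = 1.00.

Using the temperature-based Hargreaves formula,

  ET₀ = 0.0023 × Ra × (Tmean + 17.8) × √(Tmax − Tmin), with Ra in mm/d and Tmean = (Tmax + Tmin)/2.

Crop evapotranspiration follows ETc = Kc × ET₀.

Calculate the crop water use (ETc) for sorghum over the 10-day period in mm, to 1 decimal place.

Tmean = (27.1 + 17.8)/2 = 22.45 °C
ET₀ = 0.0023 × 10.64 × (22.45 + 17.8) × √9.3 = 0.0023 × 10.64 × 40.25 × 3.0496 = 3.0038 mm/d
ETc = Kc × ET₀ = 1.00 × 3.0038 = 3.0038 mm/d
Over 10 days: 3.0038 × 10 = 30.038 mm

30.0 mm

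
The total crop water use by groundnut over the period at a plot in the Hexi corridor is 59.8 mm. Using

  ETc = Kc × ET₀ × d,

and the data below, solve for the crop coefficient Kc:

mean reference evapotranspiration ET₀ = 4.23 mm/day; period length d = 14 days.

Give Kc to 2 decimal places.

ETc = Kc × ET₀ × d  ⇒  Kc = ETc / (ET₀ × d)
Kc = 59.8 / (4.23 × 14) = 59.8 / 59.22 = 1.0098

1.01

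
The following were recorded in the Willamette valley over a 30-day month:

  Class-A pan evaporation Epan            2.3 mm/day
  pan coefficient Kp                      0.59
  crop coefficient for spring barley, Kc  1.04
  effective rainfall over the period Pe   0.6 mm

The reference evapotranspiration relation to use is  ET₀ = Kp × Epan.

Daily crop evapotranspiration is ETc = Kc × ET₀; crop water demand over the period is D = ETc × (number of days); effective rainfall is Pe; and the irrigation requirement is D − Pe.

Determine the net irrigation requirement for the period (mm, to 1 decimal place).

41.7 mm

ET₀ = 0.59 × 2.3 = 1.3570 mm/d
ETc = Kc × ET₀ = 1.04 × 1.3570 = 1.4113 mm/d
Crop demand D = ETc × 30 d = 1.4113 × 30 = 42.339 mm
D − Pe = 42.339 − 0.6 = 41.739 mm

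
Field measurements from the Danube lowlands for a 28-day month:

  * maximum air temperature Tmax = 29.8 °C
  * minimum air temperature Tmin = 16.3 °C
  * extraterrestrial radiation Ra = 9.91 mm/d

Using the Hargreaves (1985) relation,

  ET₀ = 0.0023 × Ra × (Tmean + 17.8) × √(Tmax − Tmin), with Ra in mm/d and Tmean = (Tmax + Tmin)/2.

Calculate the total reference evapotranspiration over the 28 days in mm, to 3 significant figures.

95.8 mm

Tmean = (29.8 + 16.3)/2 = 23.05 °C
ET₀ = 0.0023 × 9.91 × (23.05 + 17.8) × √13.5 = 0.0023 × 9.91 × 40.85 × 3.6742 = 3.4210 mm/d
Over 28 days: 3.4210 × 28 = 95.788 mm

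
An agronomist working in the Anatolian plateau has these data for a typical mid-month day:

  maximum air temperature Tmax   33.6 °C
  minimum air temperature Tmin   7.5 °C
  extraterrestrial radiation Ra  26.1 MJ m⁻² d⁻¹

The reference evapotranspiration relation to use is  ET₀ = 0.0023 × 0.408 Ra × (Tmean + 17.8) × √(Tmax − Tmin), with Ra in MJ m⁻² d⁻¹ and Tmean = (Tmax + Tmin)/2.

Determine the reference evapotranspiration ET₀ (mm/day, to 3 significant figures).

4.80 mm/day

Tmean = (33.6 + 7.5)/2 = 20.55 °C
0.408 Ra = 0.408 × 26.1 = 10.6488 mm/d equivalent
ET₀ = 0.0023 × 10.6488 × (20.55 + 17.8) × √26.1 = 0.0023 × 10.6488 × 38.35 × 5.1088 = 4.7986 mm/d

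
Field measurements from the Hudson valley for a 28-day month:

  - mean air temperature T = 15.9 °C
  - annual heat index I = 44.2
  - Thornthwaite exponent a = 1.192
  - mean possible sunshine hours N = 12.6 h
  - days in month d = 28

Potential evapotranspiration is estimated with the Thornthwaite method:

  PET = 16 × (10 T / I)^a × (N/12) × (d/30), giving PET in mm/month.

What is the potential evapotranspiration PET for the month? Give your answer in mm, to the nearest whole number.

72 mm

10T/I = 10 × 15.9 / 44.2 = 3.5973
(10T/I)^a = 3.5973^1.192 = 4.5996
Uncorrected PET = 16 × 4.5996 = 73.594 mm
Correction = (N/12)(d/30) = (12.6/12)(28/30) = 0.9800
PET = 73.594 × 0.9800 = 72.122 mm/month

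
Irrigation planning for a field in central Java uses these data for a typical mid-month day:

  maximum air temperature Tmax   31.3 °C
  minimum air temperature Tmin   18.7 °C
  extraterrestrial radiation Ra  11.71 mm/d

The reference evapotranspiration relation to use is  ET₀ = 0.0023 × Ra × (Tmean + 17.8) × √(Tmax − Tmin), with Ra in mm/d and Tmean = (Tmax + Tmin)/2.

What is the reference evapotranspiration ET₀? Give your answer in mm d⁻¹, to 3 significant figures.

4.09 mm d⁻¹

Tmean = (31.3 + 18.7)/2 = 25.00 °C
ET₀ = 0.0023 × 11.71 × (25.00 + 17.8) × √12.6 = 0.0023 × 11.71 × 42.80 × 3.5496 = 4.0917 mm/d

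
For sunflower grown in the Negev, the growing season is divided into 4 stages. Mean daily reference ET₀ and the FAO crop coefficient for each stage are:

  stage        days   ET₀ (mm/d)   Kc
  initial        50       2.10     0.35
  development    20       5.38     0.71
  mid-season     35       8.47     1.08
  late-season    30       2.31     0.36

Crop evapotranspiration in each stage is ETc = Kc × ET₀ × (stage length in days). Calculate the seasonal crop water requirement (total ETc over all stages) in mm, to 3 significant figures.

458 mm

initial: 0.35 × 2.10 × 50 = 36.75 mm
development: 0.71 × 5.38 × 20 = 76.40 mm
mid-season: 1.08 × 8.47 × 35 = 320.17 mm
late-season: 0.36 × 2.31 × 30 = 24.95 mm
Seasonal total = 458.27 mm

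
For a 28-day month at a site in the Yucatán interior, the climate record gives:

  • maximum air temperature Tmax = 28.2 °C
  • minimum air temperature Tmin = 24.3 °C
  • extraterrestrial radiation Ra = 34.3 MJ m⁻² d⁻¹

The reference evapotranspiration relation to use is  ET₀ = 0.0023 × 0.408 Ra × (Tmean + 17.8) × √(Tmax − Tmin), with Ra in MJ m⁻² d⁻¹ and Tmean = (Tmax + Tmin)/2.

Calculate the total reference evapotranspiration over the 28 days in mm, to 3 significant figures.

78.4 mm

Tmean = (28.2 + 24.3)/2 = 26.25 °C
0.408 Ra = 0.408 × 34.3 = 13.9944 mm/d equivalent
ET₀ = 0.0023 × 13.9944 × (26.25 + 17.8) × √3.9 = 0.0023 × 13.9944 × 44.05 × 1.9748 = 2.8000 mm/d
Over 28 days: 2.8000 × 28 = 78.400 mm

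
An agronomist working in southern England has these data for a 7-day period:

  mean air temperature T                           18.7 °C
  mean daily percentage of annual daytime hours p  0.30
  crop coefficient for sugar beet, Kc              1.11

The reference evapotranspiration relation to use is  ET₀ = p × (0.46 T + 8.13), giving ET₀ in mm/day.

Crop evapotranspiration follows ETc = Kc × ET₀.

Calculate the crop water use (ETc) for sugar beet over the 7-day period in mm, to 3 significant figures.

39.0 mm

ET₀ = 0.30 × (0.46 × 18.7 + 8.13) = 0.30 × 16.732 = 5.0196 mm/d
ETc = Kc × ET₀ = 1.11 × 5.0196 = 5.5718 mm/d
Over 7 days: 5.5718 × 7 = 39.003 mm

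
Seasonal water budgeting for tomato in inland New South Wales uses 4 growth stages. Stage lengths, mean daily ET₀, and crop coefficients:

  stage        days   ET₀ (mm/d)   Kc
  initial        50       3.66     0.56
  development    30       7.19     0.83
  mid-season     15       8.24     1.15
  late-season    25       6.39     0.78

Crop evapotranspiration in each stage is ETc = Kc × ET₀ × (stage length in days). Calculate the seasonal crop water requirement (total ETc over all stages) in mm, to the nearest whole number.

initial: 0.56 × 3.66 × 50 = 102.48 mm
development: 0.83 × 7.19 × 30 = 179.03 mm
mid-season: 1.15 × 8.24 × 15 = 142.14 mm
late-season: 0.78 × 6.39 × 25 = 124.61 mm
Seasonal total = 548.26 mm

548 mm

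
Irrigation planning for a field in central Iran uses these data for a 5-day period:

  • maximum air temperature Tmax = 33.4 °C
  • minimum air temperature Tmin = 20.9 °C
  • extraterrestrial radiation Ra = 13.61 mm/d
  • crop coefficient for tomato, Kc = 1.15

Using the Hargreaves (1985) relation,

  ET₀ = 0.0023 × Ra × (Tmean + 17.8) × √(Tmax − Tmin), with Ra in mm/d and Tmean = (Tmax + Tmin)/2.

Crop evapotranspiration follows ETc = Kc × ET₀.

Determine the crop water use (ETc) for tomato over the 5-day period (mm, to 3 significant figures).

Tmean = (33.4 + 20.9)/2 = 27.15 °C
ET₀ = 0.0023 × 13.61 × (27.15 + 17.8) × √12.5 = 0.0023 × 13.61 × 44.95 × 3.5355 = 4.9747 mm/d
ETc = Kc × ET₀ = 1.15 × 4.9747 = 5.7209 mm/d
Over 5 days: 5.7209 × 5 = 28.605 mm

28.6 mm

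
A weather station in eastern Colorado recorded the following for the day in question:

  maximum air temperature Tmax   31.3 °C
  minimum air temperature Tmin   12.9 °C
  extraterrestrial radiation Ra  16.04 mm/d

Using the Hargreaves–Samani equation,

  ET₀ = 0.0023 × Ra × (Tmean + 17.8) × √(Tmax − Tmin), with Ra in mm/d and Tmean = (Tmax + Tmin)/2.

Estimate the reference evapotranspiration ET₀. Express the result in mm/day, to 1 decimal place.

Tmean = (31.3 + 12.9)/2 = 22.10 °C
ET₀ = 0.0023 × 16.04 × (22.10 + 17.8) × √18.4 = 0.0023 × 16.04 × 39.90 × 4.2895 = 6.3141 mm/d

6.3 mm/day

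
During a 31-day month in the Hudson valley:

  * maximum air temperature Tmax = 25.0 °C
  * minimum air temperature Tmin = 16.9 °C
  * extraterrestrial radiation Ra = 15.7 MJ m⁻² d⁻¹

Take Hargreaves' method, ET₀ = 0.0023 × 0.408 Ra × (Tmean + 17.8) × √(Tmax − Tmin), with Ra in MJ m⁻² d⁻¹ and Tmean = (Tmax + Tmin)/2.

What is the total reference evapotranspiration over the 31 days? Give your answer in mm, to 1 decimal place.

Tmean = (25.0 + 16.9)/2 = 20.95 °C
0.408 Ra = 0.408 × 15.7 = 6.4056 mm/d equivalent
ET₀ = 0.0023 × 6.4056 × (20.95 + 17.8) × √8.1 = 0.0023 × 6.4056 × 38.75 × 2.8460 = 1.6248 mm/d
Over 31 days: 1.6248 × 31 = 50.369 mm

50.4 mm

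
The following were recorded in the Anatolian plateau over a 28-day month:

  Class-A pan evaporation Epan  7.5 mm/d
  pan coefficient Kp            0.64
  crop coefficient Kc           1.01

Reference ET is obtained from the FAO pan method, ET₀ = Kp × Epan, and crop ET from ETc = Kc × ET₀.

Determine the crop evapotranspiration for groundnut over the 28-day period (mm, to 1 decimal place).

ET₀ = 0.64 × 7.5 = 4.8000 mm/d
ETc = Kc × ET₀ = 1.01 × 4.8000 = 4.8480 mm/d
Over 28 days: 4.8480 × 28 = 135.744 mm

135.7 mm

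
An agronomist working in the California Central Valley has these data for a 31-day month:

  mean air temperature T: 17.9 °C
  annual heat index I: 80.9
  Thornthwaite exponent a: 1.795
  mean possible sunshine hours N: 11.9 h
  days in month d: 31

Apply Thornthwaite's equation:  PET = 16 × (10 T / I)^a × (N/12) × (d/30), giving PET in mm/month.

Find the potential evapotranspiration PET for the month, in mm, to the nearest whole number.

10T/I = 10 × 17.9 / 80.9 = 2.2126
(10T/I)^a = 2.2126^1.795 = 4.1601
Uncorrected PET = 16 × 4.1601 = 66.562 mm
Correction = (N/12)(d/30) = (11.9/12)(31/30) = 1.0247
PET = 66.562 × 1.0247 = 68.206 mm/month

68 mm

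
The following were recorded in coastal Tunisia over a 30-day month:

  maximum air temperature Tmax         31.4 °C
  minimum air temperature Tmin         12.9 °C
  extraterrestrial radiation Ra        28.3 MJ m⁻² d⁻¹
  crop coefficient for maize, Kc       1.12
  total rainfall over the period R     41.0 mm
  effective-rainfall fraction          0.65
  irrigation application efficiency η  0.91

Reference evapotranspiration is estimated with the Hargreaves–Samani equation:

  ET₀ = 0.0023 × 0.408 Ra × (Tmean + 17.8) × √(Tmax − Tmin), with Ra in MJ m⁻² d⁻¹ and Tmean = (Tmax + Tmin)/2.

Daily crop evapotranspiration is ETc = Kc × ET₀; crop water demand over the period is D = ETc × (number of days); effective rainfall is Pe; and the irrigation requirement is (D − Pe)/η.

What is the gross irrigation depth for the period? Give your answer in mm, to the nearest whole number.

139 mm

Tmean = (31.4 + 12.9)/2 = 22.15 °C
0.408 Ra = 0.408 × 28.3 = 11.5464 mm/d equivalent
ET₀ = 0.0023 × 11.5464 × (22.15 + 17.8) × √18.5 = 0.0023 × 11.5464 × 39.95 × 4.3012 = 4.5633 mm/d
ETc = Kc × ET₀ = 1.12 × 4.5633 = 5.1109 mm/d
Crop demand D = ETc × 30 d = 5.1109 × 30 = 153.327 mm
Pe = 0.65 × 41.0 = 26.650 mm
D − Pe = 153.327 − 26.650 = 126.677 mm
Gross irrigation = 126.677 / 0.91 = 139.205 mm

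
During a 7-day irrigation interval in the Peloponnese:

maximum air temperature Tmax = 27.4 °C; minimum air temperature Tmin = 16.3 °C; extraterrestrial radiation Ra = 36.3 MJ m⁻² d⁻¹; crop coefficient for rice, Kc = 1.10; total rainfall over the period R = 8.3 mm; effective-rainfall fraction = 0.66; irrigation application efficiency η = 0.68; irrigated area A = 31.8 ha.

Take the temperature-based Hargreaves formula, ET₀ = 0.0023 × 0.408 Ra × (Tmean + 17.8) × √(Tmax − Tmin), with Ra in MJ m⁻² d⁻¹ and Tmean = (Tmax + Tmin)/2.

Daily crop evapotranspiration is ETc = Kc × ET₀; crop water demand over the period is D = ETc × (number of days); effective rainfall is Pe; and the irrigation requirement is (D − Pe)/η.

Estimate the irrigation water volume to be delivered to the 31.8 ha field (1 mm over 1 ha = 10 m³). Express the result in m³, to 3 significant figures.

13600 m³

Tmean = (27.4 + 16.3)/2 = 21.85 °C
0.408 Ra = 0.408 × 36.3 = 14.8104 mm/d equivalent
ET₀ = 0.0023 × 14.8104 × (21.85 + 17.8) × √11.1 = 0.0023 × 14.8104 × 39.65 × 3.3317 = 4.4999 mm/d
ETc = Kc × ET₀ = 1.10 × 4.4999 = 4.9499 mm/d
Crop demand D = ETc × 7 d = 4.9499 × 7 = 34.649 mm
Pe = 0.66 × 8.3 = 5.478 mm
D − Pe = 34.649 − 5.478 = 29.171 mm
Gross irrigation = 29.171 / 0.68 = 42.899 mm
Volume = 42.899 mm × 31.8 ha × 10 = 13641.9 m³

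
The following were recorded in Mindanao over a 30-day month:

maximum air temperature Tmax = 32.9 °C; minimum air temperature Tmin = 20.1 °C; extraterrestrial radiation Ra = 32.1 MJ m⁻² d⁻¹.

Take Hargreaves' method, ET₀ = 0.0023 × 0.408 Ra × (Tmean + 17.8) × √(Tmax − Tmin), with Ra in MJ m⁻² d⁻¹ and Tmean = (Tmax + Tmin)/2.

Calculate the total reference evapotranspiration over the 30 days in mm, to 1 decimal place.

Tmean = (32.9 + 20.1)/2 = 26.50 °C
0.408 Ra = 0.408 × 32.1 = 13.0968 mm/d equivalent
ET₀ = 0.0023 × 13.0968 × (26.50 + 17.8) × √12.8 = 0.0023 × 13.0968 × 44.30 × 3.5777 = 4.7742 mm/d
Over 30 days: 4.7742 × 30 = 143.226 mm

143.2 mm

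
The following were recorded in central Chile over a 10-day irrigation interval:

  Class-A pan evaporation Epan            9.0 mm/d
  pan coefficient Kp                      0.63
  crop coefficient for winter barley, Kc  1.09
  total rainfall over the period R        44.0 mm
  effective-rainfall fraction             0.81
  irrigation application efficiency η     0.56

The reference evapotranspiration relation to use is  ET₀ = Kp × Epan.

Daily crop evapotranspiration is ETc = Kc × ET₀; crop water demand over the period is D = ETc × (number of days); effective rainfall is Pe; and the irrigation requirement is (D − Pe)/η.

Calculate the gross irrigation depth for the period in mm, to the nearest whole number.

ET₀ = 0.63 × 9.0 = 5.6700 mm/d
ETc = Kc × ET₀ = 1.09 × 5.6700 = 6.1803 mm/d
Crop demand D = ETc × 10 d = 6.1803 × 10 = 61.803 mm
Pe = 0.81 × 44.0 = 35.640 mm
D − Pe = 61.803 − 35.640 = 26.163 mm
Gross irrigation = 26.163 / 0.56 = 46.720 mm

47 mm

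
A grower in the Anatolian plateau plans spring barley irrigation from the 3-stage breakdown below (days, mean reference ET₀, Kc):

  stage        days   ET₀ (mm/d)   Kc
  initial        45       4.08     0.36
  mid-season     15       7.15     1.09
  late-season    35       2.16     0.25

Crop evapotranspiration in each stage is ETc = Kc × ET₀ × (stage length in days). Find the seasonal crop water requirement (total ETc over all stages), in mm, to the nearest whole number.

202 mm

initial: 0.36 × 4.08 × 45 = 66.10 mm
mid-season: 1.09 × 7.15 × 15 = 116.90 mm
late-season: 0.25 × 2.16 × 35 = 18.90 mm
Seasonal total = 201.90 mm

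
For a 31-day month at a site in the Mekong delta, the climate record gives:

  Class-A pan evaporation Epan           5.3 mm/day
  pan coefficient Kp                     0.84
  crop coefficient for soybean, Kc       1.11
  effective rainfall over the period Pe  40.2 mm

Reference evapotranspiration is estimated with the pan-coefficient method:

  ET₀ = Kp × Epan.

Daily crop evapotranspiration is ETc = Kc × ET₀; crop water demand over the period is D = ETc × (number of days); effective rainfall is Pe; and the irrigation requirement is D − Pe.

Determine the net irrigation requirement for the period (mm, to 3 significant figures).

113 mm

ET₀ = 0.84 × 5.3 = 4.4520 mm/d
ETc = Kc × ET₀ = 1.11 × 4.4520 = 4.9417 mm/d
Crop demand D = ETc × 31 d = 4.9417 × 31 = 153.193 mm
D − Pe = 153.193 − 40.2 = 112.993 mm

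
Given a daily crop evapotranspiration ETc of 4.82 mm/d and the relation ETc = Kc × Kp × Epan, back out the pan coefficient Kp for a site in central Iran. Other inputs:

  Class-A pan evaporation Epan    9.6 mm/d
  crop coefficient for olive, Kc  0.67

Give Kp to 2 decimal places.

0.75

ETc = Kc × Kp × Epan  ⇒  Kp = ETc / (Kc × Epan)
Kp = 4.82 / (0.67 × 9.6) = 4.82 / 6.432 = 0.7494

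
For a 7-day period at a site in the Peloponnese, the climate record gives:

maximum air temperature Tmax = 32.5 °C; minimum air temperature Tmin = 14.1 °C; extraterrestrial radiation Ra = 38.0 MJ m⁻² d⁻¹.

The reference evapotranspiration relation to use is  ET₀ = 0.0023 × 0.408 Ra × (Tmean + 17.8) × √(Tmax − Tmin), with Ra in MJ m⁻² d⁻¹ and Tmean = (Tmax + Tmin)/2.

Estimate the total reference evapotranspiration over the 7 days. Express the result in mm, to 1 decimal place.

Tmean = (32.5 + 14.1)/2 = 23.30 °C
0.408 Ra = 0.408 × 38.0 = 15.5040 mm/d equivalent
ET₀ = 0.0023 × 15.5040 × (23.30 + 17.8) × √18.4 = 0.0023 × 15.5040 × 41.10 × 4.2895 = 6.2867 mm/d
Over 7 days: 6.2867 × 7 = 44.007 mm

44.0 mm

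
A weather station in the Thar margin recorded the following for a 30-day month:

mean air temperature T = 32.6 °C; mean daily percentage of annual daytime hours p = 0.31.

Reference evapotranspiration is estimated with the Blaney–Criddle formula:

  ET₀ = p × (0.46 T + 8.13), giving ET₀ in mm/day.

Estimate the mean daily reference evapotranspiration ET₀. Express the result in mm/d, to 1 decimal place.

ET₀ = 0.31 × (0.46 × 32.6 + 8.13) = 0.31 × 23.126 = 7.1691 mm/d

7.2 mm/d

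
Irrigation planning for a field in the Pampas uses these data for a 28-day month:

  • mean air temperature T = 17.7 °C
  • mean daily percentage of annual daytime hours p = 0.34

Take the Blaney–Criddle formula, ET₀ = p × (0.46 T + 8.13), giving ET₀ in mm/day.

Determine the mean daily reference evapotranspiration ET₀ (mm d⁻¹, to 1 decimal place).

ET₀ = 0.34 × (0.46 × 17.7 + 8.13) = 0.34 × 16.272 = 5.5325 mm/d

5.5 mm d⁻¹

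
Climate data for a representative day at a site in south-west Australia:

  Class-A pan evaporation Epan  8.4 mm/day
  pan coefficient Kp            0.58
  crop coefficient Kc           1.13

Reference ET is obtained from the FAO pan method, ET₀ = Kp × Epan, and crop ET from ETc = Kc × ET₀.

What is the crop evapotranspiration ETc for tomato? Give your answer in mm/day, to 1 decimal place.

5.5 mm/day

ET₀ = 0.58 × 8.4 = 4.8720 mm/d
ETc = Kc × ET₀ = 1.13 × 4.8720 = 5.5054 mm/d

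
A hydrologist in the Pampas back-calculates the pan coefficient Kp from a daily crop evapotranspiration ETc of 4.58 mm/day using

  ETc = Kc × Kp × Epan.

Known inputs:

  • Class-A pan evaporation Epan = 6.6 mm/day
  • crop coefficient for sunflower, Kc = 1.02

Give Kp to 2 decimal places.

0.68

ETc = Kc × Kp × Epan  ⇒  Kp = ETc / (Kc × Epan)
Kp = 4.58 / (1.02 × 6.6) = 4.58 / 6.732 = 0.6803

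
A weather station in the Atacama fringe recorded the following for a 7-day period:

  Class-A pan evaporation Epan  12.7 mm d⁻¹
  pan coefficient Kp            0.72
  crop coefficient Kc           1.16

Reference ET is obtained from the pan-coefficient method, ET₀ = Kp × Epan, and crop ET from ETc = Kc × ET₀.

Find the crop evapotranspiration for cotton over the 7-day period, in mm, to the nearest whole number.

74 mm

ET₀ = 0.72 × 12.7 = 9.1440 mm/d
ETc = Kc × ET₀ = 1.16 × 9.1440 = 10.6070 mm/d
Over 7 days: 10.6070 × 7 = 74.249 mm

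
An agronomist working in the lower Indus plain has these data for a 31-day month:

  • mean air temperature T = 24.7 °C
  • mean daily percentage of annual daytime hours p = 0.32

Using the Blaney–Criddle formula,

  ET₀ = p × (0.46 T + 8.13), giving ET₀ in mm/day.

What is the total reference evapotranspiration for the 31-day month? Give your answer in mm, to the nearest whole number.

ET₀ = 0.32 × (0.46 × 24.7 + 8.13) = 0.32 × 19.492 = 6.2374 mm/d
Monthly total = 6.2374 × 31 = 193.359 mm

193 mm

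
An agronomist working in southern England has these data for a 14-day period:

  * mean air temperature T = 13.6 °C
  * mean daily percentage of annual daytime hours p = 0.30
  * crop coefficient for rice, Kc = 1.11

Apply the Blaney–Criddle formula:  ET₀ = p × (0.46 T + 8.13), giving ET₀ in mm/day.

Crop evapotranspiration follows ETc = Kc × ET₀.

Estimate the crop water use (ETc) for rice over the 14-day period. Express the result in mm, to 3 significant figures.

ET₀ = 0.30 × (0.46 × 13.6 + 8.13) = 0.30 × 14.386 = 4.3158 mm/d
ETc = Kc × ET₀ = 1.11 × 4.3158 = 4.7905 mm/d
Over 14 days: 4.7905 × 14 = 67.067 mm

67.1 mm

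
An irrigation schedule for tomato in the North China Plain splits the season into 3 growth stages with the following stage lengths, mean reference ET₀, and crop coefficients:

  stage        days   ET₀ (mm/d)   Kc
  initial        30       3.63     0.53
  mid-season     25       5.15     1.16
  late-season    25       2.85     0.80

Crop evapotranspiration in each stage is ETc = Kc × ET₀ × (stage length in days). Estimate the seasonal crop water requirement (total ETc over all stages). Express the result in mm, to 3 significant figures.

initial: 0.53 × 3.63 × 30 = 57.72 mm
mid-season: 1.16 × 5.15 × 25 = 149.35 mm
late-season: 0.80 × 2.85 × 25 = 57.00 mm
Seasonal total = 264.07 mm

264 mm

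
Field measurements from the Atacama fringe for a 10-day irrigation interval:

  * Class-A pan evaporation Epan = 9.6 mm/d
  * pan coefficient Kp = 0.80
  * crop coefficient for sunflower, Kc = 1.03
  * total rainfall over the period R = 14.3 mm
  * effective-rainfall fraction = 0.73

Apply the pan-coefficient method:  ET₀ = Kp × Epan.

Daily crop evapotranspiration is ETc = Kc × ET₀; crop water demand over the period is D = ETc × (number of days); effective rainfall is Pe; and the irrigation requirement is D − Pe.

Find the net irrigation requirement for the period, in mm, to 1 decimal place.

68.7 mm

ET₀ = 0.80 × 9.6 = 7.6800 mm/d
ETc = Kc × ET₀ = 1.03 × 7.6800 = 7.9104 mm/d
Crop demand D = ETc × 10 d = 7.9104 × 10 = 79.104 mm
Pe = 0.73 × 14.3 = 10.439 mm
D − Pe = 79.104 − 10.439 = 68.665 mm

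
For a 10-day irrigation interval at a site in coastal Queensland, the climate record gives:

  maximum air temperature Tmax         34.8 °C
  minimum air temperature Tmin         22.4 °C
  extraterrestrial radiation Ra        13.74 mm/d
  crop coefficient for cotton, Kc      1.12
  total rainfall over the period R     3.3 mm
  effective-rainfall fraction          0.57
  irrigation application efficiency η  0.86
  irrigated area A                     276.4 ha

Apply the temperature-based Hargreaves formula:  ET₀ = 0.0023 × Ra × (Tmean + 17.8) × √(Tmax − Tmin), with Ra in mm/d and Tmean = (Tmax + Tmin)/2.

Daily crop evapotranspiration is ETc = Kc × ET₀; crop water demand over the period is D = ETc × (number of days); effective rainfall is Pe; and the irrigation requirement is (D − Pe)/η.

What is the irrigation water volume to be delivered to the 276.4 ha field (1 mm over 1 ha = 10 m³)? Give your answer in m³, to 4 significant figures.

179800 m³

Tmean = (34.8 + 22.4)/2 = 28.60 °C
ET₀ = 0.0023 × 13.74 × (28.60 + 17.8) × √12.4 = 0.0023 × 13.74 × 46.40 × 3.5214 = 5.1635 mm/d
ETc = Kc × ET₀ = 1.12 × 5.1635 = 5.7831 mm/d
Crop demand D = ETc × 10 d = 5.7831 × 10 = 57.831 mm
Pe = 0.57 × 3.3 = 1.881 mm
D − Pe = 57.831 − 1.881 = 55.950 mm
Gross irrigation = 55.950 / 0.86 = 65.058 mm
Volume = 65.058 mm × 276.4 ha × 10 = 179820.3 m³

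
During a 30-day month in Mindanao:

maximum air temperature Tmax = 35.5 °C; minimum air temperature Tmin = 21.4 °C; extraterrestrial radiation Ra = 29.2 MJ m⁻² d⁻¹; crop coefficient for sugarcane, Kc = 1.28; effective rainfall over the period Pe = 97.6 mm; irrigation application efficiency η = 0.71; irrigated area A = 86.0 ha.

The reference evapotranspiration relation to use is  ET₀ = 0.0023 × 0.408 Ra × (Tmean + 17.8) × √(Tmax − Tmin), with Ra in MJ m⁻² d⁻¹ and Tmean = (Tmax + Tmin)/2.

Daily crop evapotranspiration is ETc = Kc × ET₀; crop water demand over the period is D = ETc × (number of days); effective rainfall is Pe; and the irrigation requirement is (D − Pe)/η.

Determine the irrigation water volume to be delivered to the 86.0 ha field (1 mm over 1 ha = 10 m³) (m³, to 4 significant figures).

Tmean = (35.5 + 21.4)/2 = 28.45 °C
0.408 Ra = 0.408 × 29.2 = 11.9136 mm/d equivalent
ET₀ = 0.0023 × 11.9136 × (28.45 + 17.8) × √14.1 = 0.0023 × 11.9136 × 46.25 × 3.7550 = 4.7587 mm/d
ETc = Kc × ET₀ = 1.28 × 4.7587 = 6.0911 mm/d
Crop demand D = ETc × 30 d = 6.0911 × 30 = 182.733 mm
D − Pe = 182.733 − 97.6 = 85.133 mm
Gross irrigation = 85.133 / 0.71 = 119.906 mm
Volume = 119.906 mm × 86.0 ha × 10 = 103119.2 m³

103100 m³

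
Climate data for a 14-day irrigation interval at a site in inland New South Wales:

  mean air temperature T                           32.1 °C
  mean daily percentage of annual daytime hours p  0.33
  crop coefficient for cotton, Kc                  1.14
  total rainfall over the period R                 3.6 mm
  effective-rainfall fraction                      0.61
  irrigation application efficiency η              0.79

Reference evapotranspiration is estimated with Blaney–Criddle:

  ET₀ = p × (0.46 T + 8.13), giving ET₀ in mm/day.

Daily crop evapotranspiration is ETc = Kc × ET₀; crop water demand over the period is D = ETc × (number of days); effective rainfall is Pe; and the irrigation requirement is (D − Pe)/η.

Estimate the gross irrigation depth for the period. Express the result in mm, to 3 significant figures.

ET₀ = 0.33 × (0.46 × 32.1 + 8.13) = 0.33 × 22.896 = 7.5557 mm/d
ETc = Kc × ET₀ = 1.14 × 7.5557 = 8.6135 mm/d
Crop demand D = ETc × 14 d = 8.6135 × 14 = 120.589 mm
Pe = 0.61 × 3.6 = 2.196 mm
D − Pe = 120.589 − 2.196 = 118.393 mm
Gross irrigation = 118.393 / 0.79 = 149.865 mm

150 mm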